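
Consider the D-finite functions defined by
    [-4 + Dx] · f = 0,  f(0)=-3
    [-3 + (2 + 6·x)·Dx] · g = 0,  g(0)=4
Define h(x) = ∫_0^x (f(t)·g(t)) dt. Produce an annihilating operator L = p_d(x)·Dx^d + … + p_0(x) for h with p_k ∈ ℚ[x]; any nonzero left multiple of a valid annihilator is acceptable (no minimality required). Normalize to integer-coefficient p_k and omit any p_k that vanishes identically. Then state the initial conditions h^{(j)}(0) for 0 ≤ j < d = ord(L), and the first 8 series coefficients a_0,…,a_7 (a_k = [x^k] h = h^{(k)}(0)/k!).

f: a_k = -3, -12, -24, -32, -32, -128/5, -256/15, -1024/105, …
g: a_k = 4, 6, -9/2, 27/4, -405/32, 1701/64, -15309/256, 72171/512, …
Product ⇒ symmetric product L₀, ord ≤ 1.
h=∫h₀ ⇒ L = L₀·Dx.
L = (-11 - 24·x)·Dx + (2 + 6·x)·Dx^2  (order 2).
h: a_k = 0, -12, -33, -103/2, -953/16, -8161/160, -76883/1920, -497863/26880, …
ICs: h(0) = 0, h′(0) = -12.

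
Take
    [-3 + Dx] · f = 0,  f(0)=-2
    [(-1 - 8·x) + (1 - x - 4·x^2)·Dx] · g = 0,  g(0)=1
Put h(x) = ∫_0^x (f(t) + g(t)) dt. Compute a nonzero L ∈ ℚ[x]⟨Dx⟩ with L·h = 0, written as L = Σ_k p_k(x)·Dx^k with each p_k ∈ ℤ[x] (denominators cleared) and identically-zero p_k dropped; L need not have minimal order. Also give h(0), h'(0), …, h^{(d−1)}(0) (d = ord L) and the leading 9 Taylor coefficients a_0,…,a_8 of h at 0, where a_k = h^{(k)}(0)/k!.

L = (21 + 9·x + 396·x^2 + 288·x^3)·Dx + (-1 - 42·x - 159·x^2 + 72·x^3 + 144·x^4)·Dx^2 + (-2 + 13·x + 9·x^2 - 56·x^3 - 48·x^4)·Dx^3  (order 3).
h: a_k = 0, -1, -5/2, -4/3, 0, 89/20, 1219/120, 7159/280, 123237/2240, …
ICs: h(0) = 0, h′(0) = -1, h′′(0) = -5.

f: a_k = -2, -6, -9, -9, -27/4, -81/20, -81/40, -243/280, -729/2240, …
g: a_k = 1, 1, 5, 9, 29, 65, 181, 441, 1165, …
Weyl lclm of L_f,L_g ⇒ L₀ (ord ≤ 2).
h=∫₀ˣh₀: take L = L₀·Dx.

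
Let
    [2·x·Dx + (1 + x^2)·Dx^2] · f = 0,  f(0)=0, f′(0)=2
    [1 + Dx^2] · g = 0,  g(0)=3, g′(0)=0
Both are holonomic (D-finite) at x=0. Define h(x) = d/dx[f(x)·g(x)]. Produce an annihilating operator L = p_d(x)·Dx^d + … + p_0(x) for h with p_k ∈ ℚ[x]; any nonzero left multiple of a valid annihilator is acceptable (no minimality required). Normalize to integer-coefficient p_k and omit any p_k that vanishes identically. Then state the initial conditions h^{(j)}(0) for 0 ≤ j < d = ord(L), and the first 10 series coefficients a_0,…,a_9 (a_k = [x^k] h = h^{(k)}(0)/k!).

L = (110 + 294·x^2 + 461·x^4 + 96·x^6 + 12·x^8 + 2·x^10 + x^12) + (68·x + 284·x^3 + 280·x^5 + 80·x^7 + 20·x^9 + 4·x^11)·Dx + (120 + 340·x^2 + 534·x^4 + 148·x^6 + 32·x^8 + 8·x^10 + 2·x^12)·Dx^2 + (68·x + 284·x^3 + 280·x^5 + 80·x^7 + 20·x^9 + 4·x^11)·Dx^3 + (10 + 46·x^2 + 73·x^4 + 52·x^6 + 20·x^8 + 6·x^10 + x^12)·Dx^4  (order 4).
h: a_k = 6, 0, -15, 0, 49/4, 0, -1301/120, 0, 23147/2240, 0, …
ICs: h(0) = 6, h′(0) = 0, h′′(0) = -30, h′′′(0) = 0.

f: a_k = 0, 2, 0, -2/3, 0, 2/5, 0, -2/7, 0, 2/9, …
g: a_k = 3, 0, -3/2, 0, 1/8, 0, -1/240, 0, 1/13440, 0, …
h₀=f·g: eliminate ⇒ L₀, order ≤ 2·2.
h₀' ⇒ L via d/dx closure of L₀.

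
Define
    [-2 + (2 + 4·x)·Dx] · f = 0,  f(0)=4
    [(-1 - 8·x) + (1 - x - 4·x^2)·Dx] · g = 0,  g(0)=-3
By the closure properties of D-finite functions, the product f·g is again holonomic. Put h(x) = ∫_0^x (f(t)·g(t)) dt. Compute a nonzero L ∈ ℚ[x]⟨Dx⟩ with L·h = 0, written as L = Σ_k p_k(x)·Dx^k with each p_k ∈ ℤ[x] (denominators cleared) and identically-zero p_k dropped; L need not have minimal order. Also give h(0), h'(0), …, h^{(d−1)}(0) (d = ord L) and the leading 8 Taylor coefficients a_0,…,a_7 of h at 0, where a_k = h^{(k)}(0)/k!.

L = (2 + 9·x + 12·x^2)·Dx + (-1 - x + 6·x^2 + 8·x^3)·Dx^2  (order 2).
h: a_k = 0, -12, -12, -22, -42, -849/10, -369/2, -11157/28, …
ICs: h(0) = 0, h′(0) = -12.

f: a_k = 4, 4, -2, 2, -5/2, 7/2, -21/4, 33/4, …
g: a_k = -3, -3, -15, -27, -87, -195, -543, -1323, …
f·g: L₀ = L_f ⊗_s L_g, ord ≤ 1·1.
h=∫h₀ ⇒ L = L₀·Dx.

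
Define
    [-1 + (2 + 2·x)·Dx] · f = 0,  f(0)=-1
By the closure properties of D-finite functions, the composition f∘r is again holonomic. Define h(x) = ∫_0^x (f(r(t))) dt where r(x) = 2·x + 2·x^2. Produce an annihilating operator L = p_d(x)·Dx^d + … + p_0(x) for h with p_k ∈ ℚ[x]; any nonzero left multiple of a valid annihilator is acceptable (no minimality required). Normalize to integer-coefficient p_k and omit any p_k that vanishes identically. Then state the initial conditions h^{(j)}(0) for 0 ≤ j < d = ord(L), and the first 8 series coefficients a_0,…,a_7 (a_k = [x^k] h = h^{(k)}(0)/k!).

f: a_k = -1, -1/2, 1/8, -1/16, 5/128, -7/256, 21/1024, -33/2048, …
L₀ from L_f via x↦r, Dx↦r'^{-1}Dx.
h=∫₀ˣh₀: take L = L₀·Dx.
L = (-1 - 2·x)·Dx + (1 + 2·x + 2·x^2)·Dx^2  (order 2).
h: a_k = 0, -1, -1/2, -1/6, 1/8, -3/40, 1/48, 3/112, …
ICs: h(0) = 0, h′(0) = -1.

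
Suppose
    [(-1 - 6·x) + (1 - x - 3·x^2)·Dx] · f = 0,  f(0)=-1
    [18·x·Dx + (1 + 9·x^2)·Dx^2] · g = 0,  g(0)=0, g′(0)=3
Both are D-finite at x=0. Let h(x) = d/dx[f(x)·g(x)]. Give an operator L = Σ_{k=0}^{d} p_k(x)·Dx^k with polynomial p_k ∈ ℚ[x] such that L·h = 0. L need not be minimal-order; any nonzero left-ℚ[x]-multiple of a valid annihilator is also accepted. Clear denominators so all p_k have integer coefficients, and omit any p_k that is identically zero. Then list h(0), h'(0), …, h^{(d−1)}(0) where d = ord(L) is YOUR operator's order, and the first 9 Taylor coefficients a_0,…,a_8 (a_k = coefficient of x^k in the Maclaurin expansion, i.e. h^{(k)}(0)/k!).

L = (-6 + 1134·x^2 + 1944·x^3 + 8748·x^4) + (6 + 42·x + 54·x^2 + 270·x^3 + 1944·x^4 + 5832·x^5)·Dx + (-1 - 2·x - 30·x^2 + 18·x^3 - 108·x^4 + 324·x^5 + 729·x^6)·Dx^2  (order 2).
h: a_k = -3, -6, -9, -48, -348, -3168/5, -69/5, -89256/35, -791181/35, …
ICs: h(0) = -3, h′(0) = -6.

f: a_k = -1, -1, -4, -7, -19, -40, -97, -217, -508, …
g: a_k = 0, 3, 0, -9, 0, 243/5, 0, -2187/7, 0, …
L₀ := L_f ⊗_s L_g (sym. prod.), ord ≤ 2.
Derive L from L₀ (diff closure).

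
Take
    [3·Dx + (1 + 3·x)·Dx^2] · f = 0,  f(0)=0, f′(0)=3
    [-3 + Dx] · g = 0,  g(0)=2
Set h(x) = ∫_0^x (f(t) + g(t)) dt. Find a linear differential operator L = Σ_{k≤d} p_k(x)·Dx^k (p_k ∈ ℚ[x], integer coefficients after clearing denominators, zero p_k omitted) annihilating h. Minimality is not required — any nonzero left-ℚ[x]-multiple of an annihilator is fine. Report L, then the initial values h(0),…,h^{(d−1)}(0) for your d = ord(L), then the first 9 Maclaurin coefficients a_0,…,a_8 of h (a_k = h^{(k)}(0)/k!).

L = (-27 - 27·x)·Dx^2 + (3 - 18·x - 27·x^2)·Dx^3 + (2 + 9·x + 9·x^2)·Dx^4  (order 4).
h: a_k = 0, 2, 9/2, 3/2, 9/2, -27/10, 351/40, -4779/280, 87723/2240, …
ICs: h(0) = 0, h′(0) = 2, h′′(0) = 9, h′′′(0) = 9.

f: a_k = 0, 3, -9/2, 9, -81/4, 243/5, -243/2, 2187/7, -6561/8, …
g: a_k = 2, 6, 9, 9, 27/4, 81/20, 81/40, 243/280, 729/2240, …
Weyl lclm of L_f,L_g ⇒ L₀ (ord ≤ 3).
∫: right-multiply L₀ by Dx.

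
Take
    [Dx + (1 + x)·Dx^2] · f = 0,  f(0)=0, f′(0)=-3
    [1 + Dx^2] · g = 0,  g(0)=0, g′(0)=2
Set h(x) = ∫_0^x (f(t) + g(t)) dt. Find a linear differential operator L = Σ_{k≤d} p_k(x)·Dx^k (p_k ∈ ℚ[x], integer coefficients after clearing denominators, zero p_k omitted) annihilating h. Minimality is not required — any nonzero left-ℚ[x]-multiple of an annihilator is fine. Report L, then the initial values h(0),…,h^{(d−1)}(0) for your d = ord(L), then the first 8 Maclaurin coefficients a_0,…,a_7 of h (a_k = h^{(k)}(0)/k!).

f: a_k = 0, -3, 3/2, -1, 3/4, -3/5, 1/2, -3/7, …
g: a_k = 0, 2, 0, -1/3, 0, 1/60, 0, -1/2520, …
Sum ⇒ L₀ = lclm(L_f,L_g) in ℚ(x)⟨Dx⟩.
h=∫h₀ ⇒ L = L₀·Dx.
L = (7 + 2·x + x^2)·Dx^2 + (3 + 5·x + 3·x^2 + x^3)·Dx^3 + (7 + 2·x + x^2)·Dx^4 + (3 + 5·x + 3·x^2 + x^3)·Dx^5  (order 5).
h: a_k = 0, 0, -1/2, 1/2, -1/3, 3/20, -7/72, 1/14, …
ICs: h(0) = 0, h′(0) = 0, h′′(0) = -1, h′′′(0) = 3, h′′′′(0) = -8.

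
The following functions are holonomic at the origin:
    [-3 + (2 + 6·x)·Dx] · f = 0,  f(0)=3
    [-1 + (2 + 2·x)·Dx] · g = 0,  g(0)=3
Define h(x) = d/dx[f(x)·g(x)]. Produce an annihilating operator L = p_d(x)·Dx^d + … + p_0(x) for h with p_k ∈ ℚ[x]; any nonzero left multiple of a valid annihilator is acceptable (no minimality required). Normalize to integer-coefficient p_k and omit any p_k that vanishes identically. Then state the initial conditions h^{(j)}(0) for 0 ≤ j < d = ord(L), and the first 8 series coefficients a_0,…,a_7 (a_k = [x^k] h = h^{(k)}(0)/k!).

L = -1 + (-2 - 11·x - 18·x^2 - 9·x^3)·Dx  (order 1).
h: a_k = 18, -9, 27, -153/2, 855/4, -4779/8, 13419/8, -75789/16, …
ICs: h(0) = 18.

f: a_k = 3, 9/2, -27/8, 81/16, -1215/128, 5103/256, -45927/1024, 216513/2048, …
g: a_k = 3, 3/2, -3/8, 3/16, -15/128, 21/256, -63/1024, 99/2048, …
f·g: L₀ = L_f ⊗_s L_g, ord ≤ 1·1.
h=h₀': d/dx-closure on L₀ ⇒ L.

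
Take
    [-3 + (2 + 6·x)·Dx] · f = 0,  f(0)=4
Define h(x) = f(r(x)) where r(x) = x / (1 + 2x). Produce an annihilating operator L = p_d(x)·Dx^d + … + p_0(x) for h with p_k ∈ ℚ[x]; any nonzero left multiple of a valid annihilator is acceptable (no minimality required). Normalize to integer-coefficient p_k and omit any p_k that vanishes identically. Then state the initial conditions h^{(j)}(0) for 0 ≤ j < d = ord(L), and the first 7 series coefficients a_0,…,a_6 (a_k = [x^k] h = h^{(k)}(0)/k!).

L = -3 + (2 + 14·x + 20·x^2)·Dx  (order 1).
h: a_k = 4, 6, -33/2, 195/4, -4965/32, 33909/64, -492501/256, …
ICs: h(0) = 4.

f: a_k = 4, 6, -9/2, 27/4, -405/32, 1701/64, -15309/256, …
L₀ from L_f via x↦r, Dx↦r'^{-1}Dx.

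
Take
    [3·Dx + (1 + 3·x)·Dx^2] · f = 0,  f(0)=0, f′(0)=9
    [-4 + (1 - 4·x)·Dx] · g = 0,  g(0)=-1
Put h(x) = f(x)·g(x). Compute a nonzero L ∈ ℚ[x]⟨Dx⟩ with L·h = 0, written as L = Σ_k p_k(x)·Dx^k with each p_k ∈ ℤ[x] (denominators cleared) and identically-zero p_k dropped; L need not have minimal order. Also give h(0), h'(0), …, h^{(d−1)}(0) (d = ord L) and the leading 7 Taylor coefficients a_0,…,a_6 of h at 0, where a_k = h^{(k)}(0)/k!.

f: a_k = 0, 9, -27/2, 27, -243/4, 729/5, -729/2, …
g: a_k = -1, -4, -16, -64, -256, -1024, -4096, …
L₀ := L_f ⊗_s L_g (sym. prod.), ord ≤ 2.
L = 12 + (5 + 36·x)·Dx + (-1 + x + 12·x^2)·Dx^2  (order 2).
h: a_k = 0, -9, -45/2, -117, -1629/4, -8874/5, -67347/10, …
ICs: h(0) = 0, h′(0) = -9.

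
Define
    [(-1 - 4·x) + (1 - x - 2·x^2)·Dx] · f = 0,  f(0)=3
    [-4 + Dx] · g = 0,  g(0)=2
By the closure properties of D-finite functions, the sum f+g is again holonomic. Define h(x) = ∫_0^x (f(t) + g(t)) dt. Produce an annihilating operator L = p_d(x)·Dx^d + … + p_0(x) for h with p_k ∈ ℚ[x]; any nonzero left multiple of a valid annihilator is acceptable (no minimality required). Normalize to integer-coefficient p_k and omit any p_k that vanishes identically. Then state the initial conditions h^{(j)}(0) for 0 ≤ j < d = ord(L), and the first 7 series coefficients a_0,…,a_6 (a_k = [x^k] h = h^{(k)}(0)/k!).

L = (-8 - 192·x^2 - 128·x^3)·Dx + (-10 + 44·x + 72·x^2 - 64·x^3 - 64·x^4)·Dx^2 + (3 - 11·x - 6·x^2 + 24·x^3 + 16·x^4)·Dx^3  (order 3).
h: a_k = 0, 5, 11/2, 25/3, 109/12, 163/15, 1201/90, …
ICs: h(0) = 0, h′(0) = 5, h′′(0) = 11.

f: a_k = 3, 3, 9, 15, 33, 63, 129, …
g: a_k = 2, 8, 16, 64/3, 64/3, 256/15, 512/45, …
Sum ⇒ L₀ = lclm(L_f,L_g) in ℚ(x)⟨Dx⟩.
h=∫₀ˣh₀: take L = L₀·Dx.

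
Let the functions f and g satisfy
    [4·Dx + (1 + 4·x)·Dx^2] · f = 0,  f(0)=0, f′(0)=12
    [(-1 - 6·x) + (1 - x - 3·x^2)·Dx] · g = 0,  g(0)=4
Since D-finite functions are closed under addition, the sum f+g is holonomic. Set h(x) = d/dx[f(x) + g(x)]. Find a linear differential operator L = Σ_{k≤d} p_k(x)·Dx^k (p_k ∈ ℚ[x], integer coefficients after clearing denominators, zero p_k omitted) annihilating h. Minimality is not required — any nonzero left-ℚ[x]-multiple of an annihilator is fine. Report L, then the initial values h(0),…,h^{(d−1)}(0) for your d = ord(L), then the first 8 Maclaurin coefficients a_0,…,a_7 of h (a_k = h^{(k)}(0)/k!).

f: a_k = 0, 12, -24, 64, -192, 3072/5, -2048, 49152/7, …
g: a_k = 4, 4, 16, 28, 76, 160, 388, 868, …
Weyl lclm of L_f,L_g ⇒ L₀ (ord ≤ 3).
h=h₀': d/dx-closure on L₀ ⇒ L.
L = (-212 - 1072·x - 3144·x^2 - 2160·x^3 - 2592·x^4) + (-5 - 248·x - 1922·x^2 - 4308·x^3 - 4464·x^4 - 4320·x^5)·Dx + (6 + 53·x + 108·x^2 - 110·x^3 - 519·x^4 - 1044·x^5 - 864·x^6)·Dx^2  (order 2).
h: a_k = 16, -16, 276, -464, 3872, -9960, 55228, -180352, …
ICs: h(0) = 16, h′(0) = -16.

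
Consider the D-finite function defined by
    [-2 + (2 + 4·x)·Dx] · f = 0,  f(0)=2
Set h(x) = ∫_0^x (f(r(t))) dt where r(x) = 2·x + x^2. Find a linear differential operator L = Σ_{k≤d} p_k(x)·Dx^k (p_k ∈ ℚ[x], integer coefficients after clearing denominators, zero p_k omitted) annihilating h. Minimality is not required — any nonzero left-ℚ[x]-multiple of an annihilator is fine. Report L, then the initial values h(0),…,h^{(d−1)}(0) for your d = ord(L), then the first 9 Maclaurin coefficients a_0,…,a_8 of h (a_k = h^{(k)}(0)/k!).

L = (-2 - 2·x)·Dx + (1 + 4·x + 2·x^2)·Dx^2  (order 2).
h: a_k = 0, 2, 2, -2/3, 1, -9/5, 11/3, -57/7, 77/4, …
ICs: h(0) = 0, h′(0) = 2.

f: a_k = 2, 2, -1, 1, -5/4, 7/4, -21/8, 33/8, -429/64, …
f∘r: x↦r, Dx↦Dx/r' in L_f ⇒ L₀.
h=∫₀ˣh₀: take L = L₀·Dx.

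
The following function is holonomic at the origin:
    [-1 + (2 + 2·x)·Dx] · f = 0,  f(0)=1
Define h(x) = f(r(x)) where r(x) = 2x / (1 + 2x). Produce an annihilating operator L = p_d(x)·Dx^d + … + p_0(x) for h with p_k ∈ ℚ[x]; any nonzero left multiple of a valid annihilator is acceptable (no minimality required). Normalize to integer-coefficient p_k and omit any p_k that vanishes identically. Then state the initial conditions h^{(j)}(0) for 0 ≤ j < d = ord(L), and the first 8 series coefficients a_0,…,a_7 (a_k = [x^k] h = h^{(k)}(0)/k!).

L = -1 + (1 + 6·x + 8·x^2)·Dx  (order 1).
h: a_k = 1, 1, -5/2, 13/2, -141/8, 399/8, -2353/16, 7205/16, …
ICs: h(0) = 1.

f: a_k = 1, 1/2, -1/8, 1/16, -5/128, 7/256, -21/1024, 33/2048, …
Substitute x→r, Dx→(1/r')Dx; clear ⇒ L₀.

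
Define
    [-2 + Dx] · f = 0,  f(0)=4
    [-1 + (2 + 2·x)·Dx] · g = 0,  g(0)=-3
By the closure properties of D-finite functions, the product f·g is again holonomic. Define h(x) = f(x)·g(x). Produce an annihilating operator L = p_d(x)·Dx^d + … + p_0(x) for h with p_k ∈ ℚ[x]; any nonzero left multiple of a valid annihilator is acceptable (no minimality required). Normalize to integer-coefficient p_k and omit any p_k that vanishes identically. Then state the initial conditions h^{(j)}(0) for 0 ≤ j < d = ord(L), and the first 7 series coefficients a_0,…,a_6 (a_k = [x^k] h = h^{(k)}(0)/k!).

L = (-5 - 4·x) + (2 + 2·x)·Dx  (order 1).
h: a_k = -12, -30, -69/2, -103/4, -449/32, -1949/320, -1643/768, …
ICs: h(0) = -12.

f: a_k = 4, 8, 8, 16/3, 8/3, 16/15, 16/45, …
g: a_k = -3, -3/2, 3/8, -3/16, 15/128, -21/256, 63/1024, …
Product ⇒ symmetric product L₀, ord ≤ 1.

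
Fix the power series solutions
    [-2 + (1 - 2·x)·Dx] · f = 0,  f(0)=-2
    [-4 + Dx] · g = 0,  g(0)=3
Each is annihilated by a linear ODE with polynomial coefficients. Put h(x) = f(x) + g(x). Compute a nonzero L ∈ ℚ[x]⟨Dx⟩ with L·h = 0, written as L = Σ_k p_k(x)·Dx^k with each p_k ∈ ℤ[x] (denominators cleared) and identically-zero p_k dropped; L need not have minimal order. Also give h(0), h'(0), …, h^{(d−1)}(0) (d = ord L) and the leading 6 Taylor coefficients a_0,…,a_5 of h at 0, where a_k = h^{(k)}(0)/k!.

L = -32·x + (-4 + 32·x - 32·x^2)·Dx + (1 - 6·x + 8·x^2)·Dx^2  (order 2).
h: a_k = 1, 8, 16, 16, 0, -192/5, …
ICs: h(0) = 1, h′(0) = 8.

f: a_k = -2, -4, -8, -16, -32, -64, …
g: a_k = 3, 12, 24, 32, 32, 128/5, …
Sum ⇒ L₀ = lclm(L_f,L_g) in ℚ(x)⟨Dx⟩.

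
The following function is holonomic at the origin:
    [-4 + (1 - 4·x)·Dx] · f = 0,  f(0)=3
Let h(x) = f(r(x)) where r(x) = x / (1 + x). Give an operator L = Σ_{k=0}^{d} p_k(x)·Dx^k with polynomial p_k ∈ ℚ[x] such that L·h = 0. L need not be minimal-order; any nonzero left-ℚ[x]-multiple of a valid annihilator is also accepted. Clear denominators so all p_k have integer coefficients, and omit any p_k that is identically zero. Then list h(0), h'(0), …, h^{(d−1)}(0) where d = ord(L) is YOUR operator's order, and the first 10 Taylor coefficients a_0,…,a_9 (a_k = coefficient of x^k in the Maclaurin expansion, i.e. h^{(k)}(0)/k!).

L = 4 + (-1 + 2·x + 3·x^2)·Dx  (order 1).
h: a_k = 3, 12, 36, 108, 324, 972, 2916, 8748, 26244, 78732, …
ICs: h(0) = 3.

f: a_k = 3, 12, 48, 192, 768, 3072, 12288, 49152, 196608, 786432, …
L₀ from L_f via x↦r, Dx↦r'^{-1}Dx.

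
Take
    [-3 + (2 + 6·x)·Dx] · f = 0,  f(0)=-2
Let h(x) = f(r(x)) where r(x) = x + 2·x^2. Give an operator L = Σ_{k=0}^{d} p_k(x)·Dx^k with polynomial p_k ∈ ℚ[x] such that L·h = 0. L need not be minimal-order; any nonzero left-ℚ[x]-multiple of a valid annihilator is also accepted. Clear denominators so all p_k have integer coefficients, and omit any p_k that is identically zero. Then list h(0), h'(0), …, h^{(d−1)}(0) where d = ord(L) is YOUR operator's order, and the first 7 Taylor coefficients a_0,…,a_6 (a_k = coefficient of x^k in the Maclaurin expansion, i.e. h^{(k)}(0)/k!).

L = (-3 - 12·x) + (2 + 6·x + 12·x^2)·Dx  (order 1).
h: a_k = -2, -3, -15/4, 45/8, -315/64, -405/128, 11205/512, …
ICs: h(0) = -2.

f: a_k = -2, -3, 9/4, -27/8, 405/64, -1701/128, 15309/512, …
f∘r: x↦r, Dx↦Dx/r' in L_f ⇒ L₀.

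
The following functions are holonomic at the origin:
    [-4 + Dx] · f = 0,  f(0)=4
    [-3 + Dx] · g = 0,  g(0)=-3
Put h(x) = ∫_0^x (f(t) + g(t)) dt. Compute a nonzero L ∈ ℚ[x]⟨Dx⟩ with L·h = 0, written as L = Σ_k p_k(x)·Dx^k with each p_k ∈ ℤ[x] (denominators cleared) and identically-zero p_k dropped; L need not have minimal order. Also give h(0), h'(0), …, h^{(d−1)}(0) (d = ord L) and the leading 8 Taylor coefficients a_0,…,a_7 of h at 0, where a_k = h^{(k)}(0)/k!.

f: a_k = 4, 16, 32, 128/3, 128/3, 512/15, 1024/45, 4096/315, …
g: a_k = -3, -9, -27/2, -27/2, -81/8, -243/40, -243/80, -729/560, …
Sum ⇒ L₀ = lclm(L_f,L_g) in ℚ(x)⟨Dx⟩.
Integrate: L := L₀·Dx.
L = 12·Dx - 7·Dx^2 + Dx^3  (order 3).
h: a_k = 0, 1, 7/2, 37/6, 175/24, 781/120, 3367/720, 14197/5040, …
ICs: h(0) = 0, h′(0) = 1, h′′(0) = 7.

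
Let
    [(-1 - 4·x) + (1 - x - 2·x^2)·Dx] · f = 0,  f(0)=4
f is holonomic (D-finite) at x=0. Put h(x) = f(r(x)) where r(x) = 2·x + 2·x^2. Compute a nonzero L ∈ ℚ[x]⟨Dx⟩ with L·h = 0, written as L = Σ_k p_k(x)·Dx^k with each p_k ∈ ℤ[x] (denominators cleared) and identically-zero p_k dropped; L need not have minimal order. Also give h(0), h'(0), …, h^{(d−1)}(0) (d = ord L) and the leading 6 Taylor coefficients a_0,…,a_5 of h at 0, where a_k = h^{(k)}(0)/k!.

f: a_k = 4, 4, 12, 20, 44, 84, …
f∘r: x↦r, Dx↦Dx/r' in L_f ⇒ L₀.
L = (2 + 20·x + 48·x^2 + 32·x^3) + (-1 + 2·x + 10·x^2 + 16·x^3 + 8·x^4)·Dx  (order 1).
h: a_k = 4, 8, 56, 256, 1232, 5984, …
ICs: h(0) = 4.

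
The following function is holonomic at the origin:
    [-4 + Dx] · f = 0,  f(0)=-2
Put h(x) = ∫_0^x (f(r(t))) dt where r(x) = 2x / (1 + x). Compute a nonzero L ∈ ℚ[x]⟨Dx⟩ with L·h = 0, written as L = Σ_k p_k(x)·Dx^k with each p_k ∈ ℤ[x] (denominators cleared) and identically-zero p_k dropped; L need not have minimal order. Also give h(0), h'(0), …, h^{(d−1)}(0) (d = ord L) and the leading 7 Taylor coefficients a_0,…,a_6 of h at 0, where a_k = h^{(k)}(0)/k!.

L = -8·Dx + (1 + 2·x + x^2)·Dx^2  (order 2).
h: a_k = 0, -2, -8, -16, -44/3, -16/15, 88/15, …
ICs: h(0) = 0, h′(0) = -2.

f: a_k = -2, -8, -16, -64/3, -64/3, -256/15, -512/45, …
h₀=f(r): pull back L_f along r ⇒ L₀.
∫: right-multiply L₀ by Dx.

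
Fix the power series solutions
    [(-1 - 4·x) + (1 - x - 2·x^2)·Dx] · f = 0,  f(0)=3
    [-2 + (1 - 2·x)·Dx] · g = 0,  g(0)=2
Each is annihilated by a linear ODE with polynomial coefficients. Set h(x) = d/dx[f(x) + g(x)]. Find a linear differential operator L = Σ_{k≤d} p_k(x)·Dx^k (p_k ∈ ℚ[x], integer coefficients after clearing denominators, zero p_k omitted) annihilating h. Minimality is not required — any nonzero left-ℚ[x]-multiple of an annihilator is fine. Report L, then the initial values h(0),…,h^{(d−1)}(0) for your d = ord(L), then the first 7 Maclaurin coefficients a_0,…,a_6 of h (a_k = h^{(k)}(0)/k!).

f: a_k = 3, 3, 9, 15, 33, 63, 129, …
g: a_k = 2, 4, 8, 16, 32, 64, 128, …
L₀ := lclm(L_f,L_g); ord L₀ ≤ 1+1.
Differentiate: ansatz ord ≤ ord L₀ ⇒ L.
L = 12 + (3 + 12·x)·Dx + (-1 + x + 2·x^2)·Dx^2  (order 2).
h: a_k = 7, 34, 93, 260, 635, 1542, 3577, …
ICs: h(0) = 7, h′(0) = 34.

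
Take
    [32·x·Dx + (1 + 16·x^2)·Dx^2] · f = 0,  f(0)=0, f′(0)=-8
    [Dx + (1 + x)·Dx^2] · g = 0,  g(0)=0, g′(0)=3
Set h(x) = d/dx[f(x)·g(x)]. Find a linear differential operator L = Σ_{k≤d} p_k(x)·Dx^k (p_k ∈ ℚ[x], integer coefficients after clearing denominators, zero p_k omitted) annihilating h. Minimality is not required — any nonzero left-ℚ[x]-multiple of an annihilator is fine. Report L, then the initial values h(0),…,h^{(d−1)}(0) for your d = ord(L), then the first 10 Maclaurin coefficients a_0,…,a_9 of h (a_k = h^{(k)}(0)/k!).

f: a_k = 0, -8, 0, 128/3, 0, -2048/5, 0, 32768/7, 0, -524288/9, …
g: a_k = 0, 3, -3/2, 1, -3/4, 3/5, -1/2, 3/7, -3/8, 1/3, …
h₀=f·g: eliminate ⇒ L₀, order ≤ 2·2.
h₀' ⇒ L via d/dx closure of L₀.
L = (4224 + 8384·x + 204800·x^2 + 531456·x^3 + 491520·x^4 + 212992·x^5 + 262144·x^7) + (4098 + 28864·x + 258368·x^2 + 1045504·x^3 + 1798144·x^4 + 1523712·x^5 + 573440·x^6 + 786432·x^7 + 917504·x^8)·Dx + (132 + 8644·x + 37632·x^2 + 196032·x^3 + 614400·x^4 + 955392·x^5 + 786432·x^6 + 540672·x^7 + 786432·x^8 + 524288·x^9)·Dx^2 + (65 + 258·x + 2497·x^2 + 8576·x^3 + 30336·x^4 + 76800·x^5 + 118272·x^6 + 98304·x^7 + 98304·x^8 + 131072·x^9 + 65536·x^10)·Dx^3  (order 3).
h: a_k = 0, -48, 36, 480, -290, -35728/5, 20524/5, 109248, -2120847/35, -178827248/105, …
ICs: h(0) = 0, h′(0) = -48, h′′(0) = 72.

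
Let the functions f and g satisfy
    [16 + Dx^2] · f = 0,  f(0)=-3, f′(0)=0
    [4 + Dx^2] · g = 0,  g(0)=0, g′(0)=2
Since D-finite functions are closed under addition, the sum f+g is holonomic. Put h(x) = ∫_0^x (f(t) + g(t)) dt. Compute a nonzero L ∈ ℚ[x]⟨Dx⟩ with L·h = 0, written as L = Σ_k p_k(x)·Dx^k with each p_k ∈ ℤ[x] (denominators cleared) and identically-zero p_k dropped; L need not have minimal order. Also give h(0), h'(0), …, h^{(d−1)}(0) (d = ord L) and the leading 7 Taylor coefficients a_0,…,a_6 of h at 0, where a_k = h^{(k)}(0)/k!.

L = 64·Dx + 20·Dx^3 + Dx^5  (order 5).
h: a_k = 0, -3, 1, 8, -1/3, -32/5, 2/45, …
ICs: h(0) = 0, h′(0) = -3, h′′(0) = 2, h′′′(0) = 48, h′′′′(0) = -8.

f: a_k = -3, 0, 24, 0, -32, 0, 256/15, …
g: a_k = 0, 2, 0, -4/3, 0, 4/15, 0, …
Weyl lclm of L_f,L_g ⇒ L₀ (ord ≤ 4).
h=∫₀ˣh₀: take L = L₀·Dx.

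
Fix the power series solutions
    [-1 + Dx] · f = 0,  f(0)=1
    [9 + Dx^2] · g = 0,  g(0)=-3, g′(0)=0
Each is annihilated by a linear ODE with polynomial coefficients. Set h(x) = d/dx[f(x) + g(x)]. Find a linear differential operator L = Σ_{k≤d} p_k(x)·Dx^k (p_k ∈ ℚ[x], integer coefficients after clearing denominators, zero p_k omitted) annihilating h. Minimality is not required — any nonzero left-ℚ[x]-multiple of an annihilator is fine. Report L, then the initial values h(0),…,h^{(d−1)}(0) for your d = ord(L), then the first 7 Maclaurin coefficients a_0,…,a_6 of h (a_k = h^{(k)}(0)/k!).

L = 9 - 9·Dx + Dx^2 - Dx^3  (order 3).
h: a_k = 1, 28, 1/2, -121/3, 1/24, 547/30, 1/720, …
ICs: h(0) = 1, h′(0) = 28, h′′(0) = 1.

f: a_k = 1, 1, 1/2, 1/6, 1/24, 1/120, 1/720, …
g: a_k = -3, 0, 27/2, 0, -81/8, 0, 243/80, …
Weyl lclm of L_f,L_g ⇒ L₀ (ord ≤ 3).
h=h₀': d/dx-closure on L₀ ⇒ L.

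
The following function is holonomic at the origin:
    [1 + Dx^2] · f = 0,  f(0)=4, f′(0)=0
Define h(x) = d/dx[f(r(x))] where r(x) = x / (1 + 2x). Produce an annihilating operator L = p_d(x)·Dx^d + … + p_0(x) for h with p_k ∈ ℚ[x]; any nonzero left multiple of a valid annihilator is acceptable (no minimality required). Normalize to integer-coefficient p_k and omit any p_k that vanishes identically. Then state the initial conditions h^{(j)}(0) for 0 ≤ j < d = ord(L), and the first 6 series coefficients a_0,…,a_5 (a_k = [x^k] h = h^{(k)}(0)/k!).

L = (25 + 96·x + 96·x^2) + (12 + 72·x + 144·x^2 + 96·x^3)·Dx + (1 + 8·x + 24·x^2 + 32·x^3 + 16·x^4)·Dx^2  (order 2).
h: a_k = 0, -4, 24, -286/3, 940/3, -27601/30, …
ICs: h(0) = 0, h′(0) = -4.

f: a_k = 4, 0, -2, 0, 1/6, 0, …
L₀ from L_f via x↦r, Dx↦r'^{-1}Dx.
Derive L from L₀ (diff closure).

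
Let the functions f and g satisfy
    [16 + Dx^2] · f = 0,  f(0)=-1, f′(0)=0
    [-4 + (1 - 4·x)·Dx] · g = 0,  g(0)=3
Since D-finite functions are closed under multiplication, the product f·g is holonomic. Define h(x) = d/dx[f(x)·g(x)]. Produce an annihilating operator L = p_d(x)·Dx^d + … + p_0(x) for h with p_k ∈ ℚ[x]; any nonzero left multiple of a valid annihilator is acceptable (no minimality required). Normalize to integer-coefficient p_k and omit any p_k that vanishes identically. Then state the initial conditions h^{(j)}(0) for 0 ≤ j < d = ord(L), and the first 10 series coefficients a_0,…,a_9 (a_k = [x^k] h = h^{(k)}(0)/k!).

f: a_k = -1, 0, 8, 0, -32/3, 0, 256/45, 0, -512/315, 0, …
g: a_k = 3, 12, 48, 192, 768, 3072, 12288, 49152, 196608, 786432, …
L₀ := L_f ⊗_s L_g (sym. prod.), ord ≤ 2.
Derive L from L₀ (diff closure).
L = (-16 - 128·x + 256·x^2) + (-8 + 32·x)·Dx + (1 - 8·x + 16·x^2)·Dx^2  (order 2).
h: a_k = -12, -48, -288, -1664, -8320, -199168/5, -2788352/15, -17846272/21, -26769408/7, -16061636608/945, …
ICs: h(0) = -12, h′(0) = -48.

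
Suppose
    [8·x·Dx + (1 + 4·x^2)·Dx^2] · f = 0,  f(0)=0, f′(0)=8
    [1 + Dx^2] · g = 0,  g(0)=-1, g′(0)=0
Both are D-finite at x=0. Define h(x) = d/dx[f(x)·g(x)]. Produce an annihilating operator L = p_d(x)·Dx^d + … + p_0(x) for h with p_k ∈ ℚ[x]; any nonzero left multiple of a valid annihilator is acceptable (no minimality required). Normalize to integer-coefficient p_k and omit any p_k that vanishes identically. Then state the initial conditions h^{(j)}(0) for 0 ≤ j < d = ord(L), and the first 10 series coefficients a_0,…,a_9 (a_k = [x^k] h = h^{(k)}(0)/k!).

f: a_k = 0, 8, 0, -32/3, 0, 128/5, 0, -512/7, 0, 2048/9, …
g: a_k = -1, 0, 1/2, 0, -1/24, 0, 1/720, 0, -1/40320, 0, …
h₀=f·g: eliminate ⇒ L₀, order ≤ 2·2.
h₀' ⇒ L via d/dx closure of L₀.
L = (3893 + 34584·x^2 + 286832·x^4 + 57600·x^6 + 768·x^8 - 10240·x^10 + 4096·x^12) + (2192·x + 44864·x^3 + 156160·x^5 + 51200·x^7 + 20480·x^9 + 16384·x^11)·Dx + (3978 + 36208·x^2 + 296160·x^4 + 76288·x^6 + 9728·x^8 - 4096·x^10 + 8192·x^12)·Dx^2 + (2192·x + 44864·x^3 + 156160·x^5 + 51200·x^7 + 20480·x^9 + 16384·x^11)·Dx^3 + (85 + 1624·x^2 + 9328·x^4 + 18688·x^6 + 8960·x^8 + 6144·x^10 + 4096·x^12)·Dx^4  (order 4).
h: a_k = -8, 0, 44, 0, -469/3, 0, 54431/90, 0, -801991/336, 0, …
ICs: h(0) = -8, h′(0) = 0, h′′(0) = 88, h′′′(0) = 0.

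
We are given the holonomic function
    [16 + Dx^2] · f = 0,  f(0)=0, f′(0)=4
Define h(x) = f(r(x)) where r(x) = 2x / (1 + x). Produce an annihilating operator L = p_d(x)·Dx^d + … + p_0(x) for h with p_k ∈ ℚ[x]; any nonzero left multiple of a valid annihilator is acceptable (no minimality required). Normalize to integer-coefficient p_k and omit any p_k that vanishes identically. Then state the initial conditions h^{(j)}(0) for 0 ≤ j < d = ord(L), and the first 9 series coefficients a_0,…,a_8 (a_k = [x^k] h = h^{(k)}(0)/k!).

L = 64 + (2 + 6·x + 6·x^2 + 2·x^3)·Dx + (1 + 4·x + 6·x^2 + 4·x^3 + x^4)·Dx^2  (order 2).
h: a_k = 0, 8, -8, -232/3, 248, -3464/15, -520, 758488/315, -218728/45, …
ICs: h(0) = 0, h′(0) = 8.

f: a_k = 0, 4, 0, -32/3, 0, 128/15, 0, -1024/315, 0, …
h₀=f(r): pull back L_f along r ⇒ L₀.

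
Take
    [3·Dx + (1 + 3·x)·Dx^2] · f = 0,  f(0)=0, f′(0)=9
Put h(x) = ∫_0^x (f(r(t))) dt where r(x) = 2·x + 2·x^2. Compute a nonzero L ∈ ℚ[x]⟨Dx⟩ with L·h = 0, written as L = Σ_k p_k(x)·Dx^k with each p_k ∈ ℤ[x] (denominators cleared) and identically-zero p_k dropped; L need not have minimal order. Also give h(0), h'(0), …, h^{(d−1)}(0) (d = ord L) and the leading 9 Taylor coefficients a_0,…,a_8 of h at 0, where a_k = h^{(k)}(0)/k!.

f: a_k = 0, 9, -27/2, 27, -243/4, 729/5, -729/2, 6561/7, -19683/8, …
f∘r: x↦r, Dx↦Dx/r' in L_f ⇒ L₀.
Integrate: L := L₀·Dx.
L = (4 + 12·x + 12·x^2)·Dx^2 + (1 + 8·x + 18·x^2 + 12·x^3)·Dx^3  (order 3).
h: a_k = 0, 0, 9, -12, 27, -378/5, 1188/5, -5616/7, 19926/7, …
ICs: h(0) = 0, h′(0) = 0, h′′(0) = 18.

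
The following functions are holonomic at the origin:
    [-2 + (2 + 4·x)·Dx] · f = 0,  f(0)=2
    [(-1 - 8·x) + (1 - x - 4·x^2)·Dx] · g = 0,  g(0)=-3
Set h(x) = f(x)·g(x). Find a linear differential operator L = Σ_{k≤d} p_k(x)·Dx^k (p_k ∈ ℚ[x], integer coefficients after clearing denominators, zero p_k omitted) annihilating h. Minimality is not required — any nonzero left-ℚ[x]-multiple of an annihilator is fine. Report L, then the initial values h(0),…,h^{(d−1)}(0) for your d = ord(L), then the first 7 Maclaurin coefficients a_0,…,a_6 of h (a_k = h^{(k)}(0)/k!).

L = (2 + 9·x + 12·x^2) + (-1 - x + 6·x^2 + 8·x^3)·Dx  (order 1).
h: a_k = -6, -12, -33, -84, -849/4, -1107/2, -11157/8, …
ICs: h(0) = -6.

f: a_k = 2, 2, -1, 1, -5/4, 7/4, -21/8, …
g: a_k = -3, -3, -15, -27, -87, -195, -543, …
Product ⇒ symmetric product L₀, ord ≤ 1.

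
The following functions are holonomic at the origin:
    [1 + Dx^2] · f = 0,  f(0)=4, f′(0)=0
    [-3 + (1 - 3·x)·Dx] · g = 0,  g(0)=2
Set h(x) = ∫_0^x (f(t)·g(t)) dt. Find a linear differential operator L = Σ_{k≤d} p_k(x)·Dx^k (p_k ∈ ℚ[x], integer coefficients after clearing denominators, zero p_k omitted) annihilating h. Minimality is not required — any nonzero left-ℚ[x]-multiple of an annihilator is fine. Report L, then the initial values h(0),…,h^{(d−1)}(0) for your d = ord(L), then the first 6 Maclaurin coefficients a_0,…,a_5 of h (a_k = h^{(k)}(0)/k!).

L = (-1 + 3·x)·Dx + 6·Dx^2 + (-1 + 3·x)·Dx^3  (order 3).
h: a_k = 0, 8, 12, 68/3, 51, 1837/15, …
ICs: h(0) = 0, h′(0) = 8, h′′(0) = 24.

f: a_k = 4, 0, -2, 0, 1/6, 0, …
g: a_k = 2, 6, 18, 54, 162, 486, …
f·g: L₀ = L_f ⊗_s L_g, ord ≤ 2·1.
h=∫₀ˣh₀: take L = L₀·Dx.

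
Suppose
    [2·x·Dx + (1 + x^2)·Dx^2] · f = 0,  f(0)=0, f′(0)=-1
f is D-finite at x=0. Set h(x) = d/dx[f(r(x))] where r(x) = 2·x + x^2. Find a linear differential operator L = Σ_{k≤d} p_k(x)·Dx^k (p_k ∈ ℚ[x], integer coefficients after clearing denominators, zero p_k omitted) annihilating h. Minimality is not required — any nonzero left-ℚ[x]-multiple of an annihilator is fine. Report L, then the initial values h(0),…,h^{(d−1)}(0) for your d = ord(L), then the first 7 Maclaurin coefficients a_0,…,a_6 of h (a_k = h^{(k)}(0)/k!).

L = (-1 + 8·x + 16·x^2 + 12·x^3 + 3·x^4) + (1 + x + 4·x^2 + 8·x^3 + 5·x^4 + x^5)·Dx  (order 1).
h: a_k = -2, -2, 8, 16, -22, -94, 16, …
ICs: h(0) = -2.

f: a_k = 0, -1, 0, 1/3, 0, -1/5, 0, …
h₀=f(r): pull back L_f along r ⇒ L₀.
Differentiate: ansatz ord ≤ ord L₀ ⇒ L.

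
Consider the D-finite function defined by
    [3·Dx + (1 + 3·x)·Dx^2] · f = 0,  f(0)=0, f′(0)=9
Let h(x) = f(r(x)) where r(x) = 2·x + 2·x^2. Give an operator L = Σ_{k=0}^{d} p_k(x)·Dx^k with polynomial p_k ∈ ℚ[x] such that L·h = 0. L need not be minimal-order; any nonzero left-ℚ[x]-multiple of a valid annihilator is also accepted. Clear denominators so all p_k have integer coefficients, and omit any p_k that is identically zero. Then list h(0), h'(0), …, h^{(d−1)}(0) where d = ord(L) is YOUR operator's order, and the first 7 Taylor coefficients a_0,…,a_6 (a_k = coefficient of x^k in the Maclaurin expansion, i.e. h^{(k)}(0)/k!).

L = (4 + 12·x + 12·x^2)·Dx + (1 + 8·x + 18·x^2 + 12·x^3)·Dx^2  (order 2).
h: a_k = 0, 18, -36, 108, -378, 7128/5, -5616, …
ICs: h(0) = 0, h′(0) = 18.

f: a_k = 0, 9, -27/2, 27, -243/4, 729/5, -729/2, …
f∘r: x↦r, Dx↦Dx/r' in L_f ⇒ L₀.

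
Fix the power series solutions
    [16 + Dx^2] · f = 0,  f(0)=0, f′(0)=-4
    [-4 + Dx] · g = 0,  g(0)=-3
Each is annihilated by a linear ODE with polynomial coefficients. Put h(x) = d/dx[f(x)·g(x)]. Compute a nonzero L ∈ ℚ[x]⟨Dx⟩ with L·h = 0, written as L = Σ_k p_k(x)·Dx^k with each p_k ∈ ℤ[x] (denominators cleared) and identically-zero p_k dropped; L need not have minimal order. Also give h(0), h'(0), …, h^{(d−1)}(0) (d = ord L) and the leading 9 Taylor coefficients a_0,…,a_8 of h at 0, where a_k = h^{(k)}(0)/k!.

f: a_k = 0, -4, 0, 32/3, 0, -128/15, 0, 1024/315, 0, …
g: a_k = -3, -12, -24, -32, -32, -128/5, -256/15, -1024/105, -512/105, …
h₀=f·g: eliminate ⇒ L₀, order ≤ 2·1.
Differentiate: ansatz ord ≤ ord L₀ ⇒ L.
L = 32 - 8·Dx + Dx^2  (order 2).
h: a_k = 12, 96, 192, 0, -512, -4096/5, -8192/15, 0, 32768/105, …
ICs: h(0) = 12, h′(0) = 96.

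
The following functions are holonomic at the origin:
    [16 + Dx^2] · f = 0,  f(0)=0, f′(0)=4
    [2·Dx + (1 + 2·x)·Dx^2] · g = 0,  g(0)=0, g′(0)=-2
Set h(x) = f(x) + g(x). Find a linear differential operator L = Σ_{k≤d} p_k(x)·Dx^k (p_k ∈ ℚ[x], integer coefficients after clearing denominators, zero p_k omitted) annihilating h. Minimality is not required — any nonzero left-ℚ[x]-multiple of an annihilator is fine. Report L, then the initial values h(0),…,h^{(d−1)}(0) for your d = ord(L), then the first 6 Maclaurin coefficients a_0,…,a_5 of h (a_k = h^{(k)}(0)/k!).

f: a_k = 0, 4, 0, -32/3, 0, 128/15, …
g: a_k = 0, -2, 2, -8/3, 4, -32/5, …
f+g: L₀ = lclm(L_f,L_g), ord ≤ 2+2.
L = (160 + 256·x + 256·x^2)·Dx + (48 + 224·x + 384·x^2 + 256·x^3)·Dx^2 + (10 + 16·x + 16·x^2)·Dx^3 + (3 + 14·x + 24·x^2 + 16·x^3)·Dx^4  (order 4).
h: a_k = 0, 2, 2, -40/3, 4, 32/15, …
ICs: h(0) = 0, h′(0) = 2, h′′(0) = 4, h′′′(0) = -80.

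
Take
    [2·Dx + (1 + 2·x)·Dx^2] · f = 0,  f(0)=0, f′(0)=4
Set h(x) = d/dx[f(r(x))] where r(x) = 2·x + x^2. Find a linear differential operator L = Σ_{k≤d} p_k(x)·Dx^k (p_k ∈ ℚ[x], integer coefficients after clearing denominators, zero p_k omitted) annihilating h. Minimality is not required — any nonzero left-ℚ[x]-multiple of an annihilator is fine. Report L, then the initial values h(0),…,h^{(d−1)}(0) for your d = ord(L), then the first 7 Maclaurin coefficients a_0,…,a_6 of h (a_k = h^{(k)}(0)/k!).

L = (3 + 4·x + 2·x^2) + (1 + 5·x + 6·x^2 + 2·x^3)·Dx  (order 1).
h: a_k = 8, -24, 80, -272, 928, -3168, 10816, …
ICs: h(0) = 8.

f: a_k = 0, 4, -4, 16/3, -8, 64/5, -64/3, …
h₀=f(r): pull back L_f along r ⇒ L₀.
h₀' ⇒ L via d/dx closure of L₀.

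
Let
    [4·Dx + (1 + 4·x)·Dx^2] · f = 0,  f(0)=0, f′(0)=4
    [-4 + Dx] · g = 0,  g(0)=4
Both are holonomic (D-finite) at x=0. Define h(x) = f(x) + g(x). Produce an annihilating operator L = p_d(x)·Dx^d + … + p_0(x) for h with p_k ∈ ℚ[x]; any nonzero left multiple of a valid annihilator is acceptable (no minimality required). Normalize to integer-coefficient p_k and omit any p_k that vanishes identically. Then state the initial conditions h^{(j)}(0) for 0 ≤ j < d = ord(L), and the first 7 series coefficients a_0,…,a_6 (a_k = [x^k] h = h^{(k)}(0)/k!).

L = (-24 - 32·x)·Dx + (2 - 16·x - 32·x^2)·Dx^2 + (1 + 6·x + 8·x^2)·Dx^3  (order 3).
h: a_k = 4, 20, 24, 64, -64/3, 3584/15, -29696/45, …
ICs: h(0) = 4, h′(0) = 20, h′′(0) = 48.

f: a_k = 0, 4, -8, 64/3, -64, 1024/5, -2048/3, …
g: a_k = 4, 16, 32, 128/3, 128/3, 512/15, 1024/45, …
L₀ := lclm(L_f,L_g); ord L₀ ≤ 2+1.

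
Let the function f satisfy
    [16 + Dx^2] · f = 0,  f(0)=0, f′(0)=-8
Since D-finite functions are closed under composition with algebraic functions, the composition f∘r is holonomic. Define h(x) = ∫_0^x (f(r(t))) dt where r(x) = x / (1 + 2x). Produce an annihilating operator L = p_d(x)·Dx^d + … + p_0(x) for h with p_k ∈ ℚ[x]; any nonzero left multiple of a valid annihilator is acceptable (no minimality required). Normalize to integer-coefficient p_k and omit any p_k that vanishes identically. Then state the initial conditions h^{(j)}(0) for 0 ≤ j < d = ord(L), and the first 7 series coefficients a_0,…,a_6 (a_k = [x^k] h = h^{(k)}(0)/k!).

L = 16·Dx + (4 + 24·x + 48·x^2 + 32·x^3)·Dx^2 + (1 + 8·x + 24·x^2 + 32·x^3 + 16·x^4)·Dx^3  (order 3).
h: a_k = 0, 0, -4, 16/3, -8/3, -64/5, 2752/45, …
ICs: h(0) = 0, h′(0) = 0, h′′(0) = -8.

f: a_k = 0, -8, 0, 64/3, 0, -256/15, 0, …
h₀=f(r): pull back L_f along r ⇒ L₀.
Integrate: L := L₀·Dx.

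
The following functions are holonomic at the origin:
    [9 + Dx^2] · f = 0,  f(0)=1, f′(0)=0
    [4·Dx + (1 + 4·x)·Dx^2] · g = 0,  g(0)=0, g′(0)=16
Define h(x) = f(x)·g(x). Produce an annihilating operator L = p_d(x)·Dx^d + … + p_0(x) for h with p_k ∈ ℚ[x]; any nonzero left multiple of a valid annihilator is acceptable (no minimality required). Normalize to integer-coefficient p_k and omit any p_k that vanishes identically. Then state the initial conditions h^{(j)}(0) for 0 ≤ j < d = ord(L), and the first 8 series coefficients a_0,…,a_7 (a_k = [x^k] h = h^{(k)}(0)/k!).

f: a_k = 1, 0, -9/2, 0, 27/8, 0, -81/80, 0, …
g: a_k = 0, 16, -32, 256/3, -256, 4096/5, -8192/3, 65536/7, …
f·g: L₀ = L_f ⊗_s L_g, ord ≤ 2·2.
L = (-2043 - 1296·x + 44064·x^2 + 186624·x^3 + 186624·x^4) + (72 + 5472·x + 31104·x^2 + 41472·x^3)·Dx + (-182 + 864·x + 12096·x^2 + 41472·x^3 + 41472·x^4)·Dx^2 + (8 + 608·x + 3456·x^2 + 4608·x^3)·Dx^3 + (5 + 112·x + 800·x^2 + 2304·x^3 + 2304·x^4)·Dx^4  (order 4).
h: a_k = 0, 16, -32, 40/3, -112, 2446/5, -5060/3, 208169/35, …
ICs: h(0) = 0, h′(0) = 16, h′′(0) = -64, h′′′(0) = 80.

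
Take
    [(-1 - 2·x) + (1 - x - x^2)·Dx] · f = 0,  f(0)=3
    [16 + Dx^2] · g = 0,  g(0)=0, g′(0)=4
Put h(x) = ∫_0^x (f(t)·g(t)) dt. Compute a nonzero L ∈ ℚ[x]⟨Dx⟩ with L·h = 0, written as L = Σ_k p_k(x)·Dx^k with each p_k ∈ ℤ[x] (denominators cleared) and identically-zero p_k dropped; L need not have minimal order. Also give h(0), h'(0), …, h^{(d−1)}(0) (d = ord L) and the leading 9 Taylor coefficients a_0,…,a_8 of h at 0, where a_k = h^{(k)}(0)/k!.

L = (-14 + 16·x + 16·x^2)·Dx + (2 + 4·x)·Dx^2 + (-1 + x + x^2)·Dx^3  (order 3).
h: a_k = 0, 0, 6, 4, -2, 4/5, 18/5, 128/35, 983/210, …
ICs: h(0) = 0, h′(0) = 0, h′′(0) = 12.

f: a_k = 3, 3, 6, 9, 15, 24, 39, 63, 102, …
g: a_k = 0, 4, 0, -32/3, 0, 128/15, 0, -1024/315, 0, …
f·g: L₀ = L_f ⊗_s L_g, ord ≤ 1·2.
h=∫₀ˣh₀: take L = L₀·Dx.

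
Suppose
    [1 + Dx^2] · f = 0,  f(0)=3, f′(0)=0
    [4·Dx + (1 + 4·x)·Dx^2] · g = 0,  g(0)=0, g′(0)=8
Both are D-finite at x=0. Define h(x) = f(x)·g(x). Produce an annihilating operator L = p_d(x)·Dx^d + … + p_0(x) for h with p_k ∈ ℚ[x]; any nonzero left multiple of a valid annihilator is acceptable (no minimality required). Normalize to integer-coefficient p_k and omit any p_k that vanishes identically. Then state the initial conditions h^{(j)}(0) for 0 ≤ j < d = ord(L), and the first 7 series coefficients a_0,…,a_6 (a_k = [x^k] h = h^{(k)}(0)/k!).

L = (-147 - 144·x - 224·x^2 + 256·x^3 + 256·x^4) + (-56 - 160·x + 384·x^2 + 512·x^3)·Dx + (-150 - 160·x - 192·x^2 + 512·x^3 + 512·x^4)·Dx^2 + (-56 - 160·x + 384·x^2 + 512·x^3)·Dx^3 + (-3 - 16·x + 32·x^2 + 256·x^3 + 256·x^4)·Dx^4  (order 4).
h: a_k = 0, 24, -48, 116, -360, 5829/5, -3906, …
ICs: h(0) = 0, h′(0) = 24, h′′(0) = -96, h′′′(0) = 696.

f: a_k = 3, 0, -3/2, 0, 1/8, 0, -1/240, …
g: a_k = 0, 8, -16, 128/3, -128, 2048/5, -4096/3, …
h₀=f·g: eliminate ⇒ L₀, order ≤ 2·2.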